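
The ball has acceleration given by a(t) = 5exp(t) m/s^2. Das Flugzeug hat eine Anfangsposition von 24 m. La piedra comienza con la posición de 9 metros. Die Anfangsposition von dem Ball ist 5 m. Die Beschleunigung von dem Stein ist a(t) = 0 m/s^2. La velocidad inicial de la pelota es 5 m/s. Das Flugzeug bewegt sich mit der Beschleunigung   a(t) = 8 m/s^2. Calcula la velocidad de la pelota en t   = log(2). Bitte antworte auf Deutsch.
Ausgehend von der Beschleunigung a(t) = 5·exp(t), nehmen wir 1 Integral. Mit ∫a(t)dt und Anwendung von v(0) = 5, finden wir v(t) = 5·exp(t). Aus der Gleichung für die Geschwindigkeit v(t) = 5·exp(t), setzen wir t = log(2) ein und erhalten v = 10.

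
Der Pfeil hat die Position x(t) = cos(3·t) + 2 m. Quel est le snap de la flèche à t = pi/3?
Nous devons dériver notre équation de la position x(t) = cos(3·t) + 2 4 fois. En dérivant la position, nous obtenons la vitesse: v(t) = -3·sin(3·t). En prenant d/dt de v(t), nous trouvons a(t) = -9·cos(3·t). En prenant d/dt de a(t), nous trouvons j(t) = 27·sin(3·t). En dérivant le jerk, nous obtenons le snap: s(t) = 81·cos(3·t). Nous avons le snap s(t) = 81·cos(3·t). En substituant t = pi/3: s(pi/3) = -81.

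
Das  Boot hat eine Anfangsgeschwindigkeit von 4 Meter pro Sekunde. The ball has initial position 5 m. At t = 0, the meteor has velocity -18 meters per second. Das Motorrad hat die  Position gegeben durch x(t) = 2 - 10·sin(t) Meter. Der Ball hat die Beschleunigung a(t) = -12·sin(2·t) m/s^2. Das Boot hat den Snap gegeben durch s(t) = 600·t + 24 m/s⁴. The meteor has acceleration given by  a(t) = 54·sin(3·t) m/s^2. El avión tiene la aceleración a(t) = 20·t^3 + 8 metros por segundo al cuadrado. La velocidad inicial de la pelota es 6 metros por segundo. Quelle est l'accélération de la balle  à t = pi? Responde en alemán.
Aus der Gleichung für die Beschleunigung a(t) = -12·sin(2·t), setzen wir t = pi ein und erhalten a = 0.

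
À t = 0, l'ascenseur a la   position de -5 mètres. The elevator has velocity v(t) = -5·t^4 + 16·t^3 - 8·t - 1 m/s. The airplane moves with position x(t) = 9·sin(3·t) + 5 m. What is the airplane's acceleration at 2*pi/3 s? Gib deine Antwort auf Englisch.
To solve this, we need to take 2 derivatives of our position equation x(t) = 9·sin(3·t) + 5. Differentiating position, we get velocity: v(t) = 27·cos(3·t). Differentiating velocity, we get acceleration: a(t) = -81·sin(3·t). From the given acceleration equation a(t) = -81·sin(3·t), we substitute t = 2*pi/3 to get a = 0.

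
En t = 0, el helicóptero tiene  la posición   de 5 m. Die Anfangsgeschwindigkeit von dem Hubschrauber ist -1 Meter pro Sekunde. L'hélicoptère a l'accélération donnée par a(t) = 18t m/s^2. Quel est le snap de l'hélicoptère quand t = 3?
En partant de l'accélération a(t) = 18·t, nous prenons 2 dérivées. La dérivée de l'accélération donne le jerk: j(t) = 18. En prenant d/dt de j(t), nous trouvons s(t) = 0. Nous avons le snap s(t) = 0. En substituant t = 3: s(3) = 0.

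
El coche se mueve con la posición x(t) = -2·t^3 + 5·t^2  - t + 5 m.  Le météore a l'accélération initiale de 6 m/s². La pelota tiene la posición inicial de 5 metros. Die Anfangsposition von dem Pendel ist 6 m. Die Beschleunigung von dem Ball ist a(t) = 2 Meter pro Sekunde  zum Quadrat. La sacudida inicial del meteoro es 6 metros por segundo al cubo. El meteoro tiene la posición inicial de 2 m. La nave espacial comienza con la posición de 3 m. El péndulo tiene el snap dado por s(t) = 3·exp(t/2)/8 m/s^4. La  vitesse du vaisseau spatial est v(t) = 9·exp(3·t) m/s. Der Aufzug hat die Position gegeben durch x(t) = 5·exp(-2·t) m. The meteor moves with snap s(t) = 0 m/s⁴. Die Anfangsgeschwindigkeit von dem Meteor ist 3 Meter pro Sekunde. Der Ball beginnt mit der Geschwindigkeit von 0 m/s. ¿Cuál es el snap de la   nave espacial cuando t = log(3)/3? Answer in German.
Ausgehend von der Geschwindigkeit v(t) = 9·exp(3·t), nehmen wir 3 Ableitungen. Mit d/dt von v(t) finden wir a(t) = 27·exp(3·t). Mit d/dt von a(t) finden wir j(t) = 81·exp(3·t). Mit d/dt von j(t) finden wir s(t) = 243·exp(3·t). Mit s(t) = 243·exp(3·t) und Einsetzen von t = log(3)/3, finden wir s = 729.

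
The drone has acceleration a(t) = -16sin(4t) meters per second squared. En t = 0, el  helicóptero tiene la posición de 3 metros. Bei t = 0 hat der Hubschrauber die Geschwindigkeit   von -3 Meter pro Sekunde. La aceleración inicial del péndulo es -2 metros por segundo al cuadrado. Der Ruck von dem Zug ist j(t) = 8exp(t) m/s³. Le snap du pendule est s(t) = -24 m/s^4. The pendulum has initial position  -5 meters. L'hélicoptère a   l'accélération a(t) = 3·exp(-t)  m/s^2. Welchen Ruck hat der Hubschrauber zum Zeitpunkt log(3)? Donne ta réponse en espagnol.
Debemos derivar nuestra ecuación de la aceleración a(t) = 3·exp(-t) 1 vez. Tomando d/dt de a(t), encontramos j(t) = -3·exp(-t). Usando j(t) = -3·exp(-t) y sustituyendo t = log(3), encontramos j = -1.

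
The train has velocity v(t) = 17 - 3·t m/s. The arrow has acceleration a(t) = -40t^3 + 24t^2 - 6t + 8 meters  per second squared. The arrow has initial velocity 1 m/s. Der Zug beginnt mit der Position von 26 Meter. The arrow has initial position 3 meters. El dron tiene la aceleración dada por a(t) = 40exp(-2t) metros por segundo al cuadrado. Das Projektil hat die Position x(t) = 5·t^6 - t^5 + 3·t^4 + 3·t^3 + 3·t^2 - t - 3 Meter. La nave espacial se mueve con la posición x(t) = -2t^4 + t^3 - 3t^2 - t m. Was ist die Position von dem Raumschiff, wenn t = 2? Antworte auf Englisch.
We have position x(t) = -2·t^4 + t^3 - 3·t^2 - t. Substituting t = 2: x(2) = -38.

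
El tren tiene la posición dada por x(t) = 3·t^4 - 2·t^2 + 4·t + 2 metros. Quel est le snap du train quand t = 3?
En partant de la position x(t) = 3·t^4 - 2·t^2 + 4·t + 2, nous prenons 4 dérivées. La dérivée de la position donne la vitesse: v(t) = 12·t^3 - 4·t + 4. La dérivée de la vitesse donne l'accélération: a(t) = 36·t^2 - 4. En dérivant l'accélération, nous obtenons le jerk: j(t) = 72·t. En prenant d/dt de j(t), nous trouvons s(t) = 72. En utilisant s(t) = 72 et en substituant t = 3, nous trouvons s = 72.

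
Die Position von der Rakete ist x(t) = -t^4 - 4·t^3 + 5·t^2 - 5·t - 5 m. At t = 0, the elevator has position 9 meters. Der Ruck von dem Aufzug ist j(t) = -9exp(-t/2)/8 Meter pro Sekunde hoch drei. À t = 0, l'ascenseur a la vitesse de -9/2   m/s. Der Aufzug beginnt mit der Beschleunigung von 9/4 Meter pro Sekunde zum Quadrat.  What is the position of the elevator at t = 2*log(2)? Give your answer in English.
We must find the integral of our jerk equation j(t) = -9·exp(-t/2)/8 3 times. Integrating jerk and using the initial condition a(0) = 9/4, we get a(t) = 9·exp(-t/2)/4. Integrating acceleration and using the initial condition v(0) = -9/2, we get v(t) = -9·exp(-t/2)/2. Finding the antiderivative of v(t) and using x(0) = 9: x(t) = 9·exp(-t/2). We have position x(t) = 9·exp(-t/2). Substituting t = 2*log(2): x(2*log(2)) = 9/2.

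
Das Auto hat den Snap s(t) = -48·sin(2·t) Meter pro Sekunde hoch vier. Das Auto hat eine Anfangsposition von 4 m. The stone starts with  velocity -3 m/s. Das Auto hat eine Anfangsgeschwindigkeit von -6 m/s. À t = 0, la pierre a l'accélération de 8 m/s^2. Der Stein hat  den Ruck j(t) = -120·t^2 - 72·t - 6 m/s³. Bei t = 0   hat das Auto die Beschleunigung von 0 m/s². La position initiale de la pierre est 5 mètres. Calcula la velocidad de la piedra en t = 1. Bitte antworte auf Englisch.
To find the answer, we compute 2 integrals of j(t) = -120·t^2 - 72·t - 6. The antiderivative of jerk is acceleration. Using a(0) = 8, we get a(t) = -40·t^3 - 36·t^2 - 6·t + 8. The antiderivative of acceleration is velocity. Using v(0) = -3, we get v(t) = -10·t^4 - 12·t^3 - 3·t^2 + 8·t - 3. We have velocity v(t) = -10·t^4 - 12·t^3 - 3·t^2 + 8·t - 3. Substituting t = 1: v(1) = -20.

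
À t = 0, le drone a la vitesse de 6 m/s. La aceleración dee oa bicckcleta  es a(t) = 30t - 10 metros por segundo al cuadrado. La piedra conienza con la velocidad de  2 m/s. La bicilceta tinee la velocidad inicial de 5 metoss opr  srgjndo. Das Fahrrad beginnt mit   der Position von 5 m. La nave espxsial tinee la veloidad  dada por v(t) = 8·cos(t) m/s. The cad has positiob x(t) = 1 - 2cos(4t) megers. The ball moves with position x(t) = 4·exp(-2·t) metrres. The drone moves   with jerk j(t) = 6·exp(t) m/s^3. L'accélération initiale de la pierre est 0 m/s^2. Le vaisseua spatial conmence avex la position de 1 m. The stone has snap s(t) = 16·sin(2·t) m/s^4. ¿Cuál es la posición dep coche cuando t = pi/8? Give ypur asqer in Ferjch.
De l'équation de la position x(t) = 1 - 2·cos(4·t), nous substituons t = pi/8 pour obtenir x = 1.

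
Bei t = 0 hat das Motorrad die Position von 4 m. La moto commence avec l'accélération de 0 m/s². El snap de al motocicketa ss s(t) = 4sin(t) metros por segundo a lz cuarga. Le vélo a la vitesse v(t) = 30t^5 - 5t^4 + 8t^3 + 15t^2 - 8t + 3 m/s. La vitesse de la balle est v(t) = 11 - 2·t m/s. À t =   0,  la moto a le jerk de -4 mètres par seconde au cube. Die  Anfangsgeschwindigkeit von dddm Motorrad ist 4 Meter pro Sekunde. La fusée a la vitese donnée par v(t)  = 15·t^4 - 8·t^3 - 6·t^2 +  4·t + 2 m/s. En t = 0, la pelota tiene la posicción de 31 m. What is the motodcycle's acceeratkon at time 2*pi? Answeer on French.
Nous devons intégrer notre équation du snap s(t) = 4·sin(t) 2 fois. En prenant ∫s(t)dt et en appliquant j(0) = -4, nous trouvons j(t) = -4·cos(t). La primitive du jerk, avec a(0) = 0, donne l'accélération: a(t) = -4·sin(t). En utilisant a(t) = -4·sin(t) et en substituant t = 2*pi, nous trouvons a = 0.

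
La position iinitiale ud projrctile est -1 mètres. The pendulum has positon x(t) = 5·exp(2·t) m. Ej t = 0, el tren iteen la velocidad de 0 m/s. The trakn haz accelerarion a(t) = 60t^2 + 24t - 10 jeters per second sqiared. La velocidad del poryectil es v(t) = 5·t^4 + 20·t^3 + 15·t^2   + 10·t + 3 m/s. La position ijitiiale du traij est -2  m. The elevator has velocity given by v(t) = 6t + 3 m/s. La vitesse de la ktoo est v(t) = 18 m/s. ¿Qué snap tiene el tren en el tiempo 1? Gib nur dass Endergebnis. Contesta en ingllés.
The answer is 120.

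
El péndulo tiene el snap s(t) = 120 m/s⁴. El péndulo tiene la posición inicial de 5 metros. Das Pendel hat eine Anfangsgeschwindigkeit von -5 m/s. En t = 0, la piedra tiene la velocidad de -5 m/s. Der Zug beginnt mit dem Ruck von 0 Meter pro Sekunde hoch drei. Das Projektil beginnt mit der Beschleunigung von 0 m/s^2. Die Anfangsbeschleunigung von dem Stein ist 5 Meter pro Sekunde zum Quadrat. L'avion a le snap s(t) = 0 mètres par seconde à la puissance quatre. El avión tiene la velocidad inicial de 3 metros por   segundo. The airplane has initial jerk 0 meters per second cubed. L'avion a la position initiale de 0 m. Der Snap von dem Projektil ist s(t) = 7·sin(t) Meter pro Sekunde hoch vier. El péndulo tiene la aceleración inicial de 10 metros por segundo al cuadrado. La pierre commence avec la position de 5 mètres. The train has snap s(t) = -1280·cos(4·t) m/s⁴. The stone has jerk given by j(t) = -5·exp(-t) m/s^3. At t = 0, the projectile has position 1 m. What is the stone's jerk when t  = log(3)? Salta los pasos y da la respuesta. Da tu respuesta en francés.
La réponse est -5/3.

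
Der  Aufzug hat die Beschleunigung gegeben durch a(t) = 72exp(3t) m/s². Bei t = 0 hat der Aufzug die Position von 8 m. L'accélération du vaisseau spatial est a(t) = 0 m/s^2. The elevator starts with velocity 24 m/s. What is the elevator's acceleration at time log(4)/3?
From the given acceleration equation a(t) = 72·exp(3·t), we substitute t = log(4)/3 to get a = 288.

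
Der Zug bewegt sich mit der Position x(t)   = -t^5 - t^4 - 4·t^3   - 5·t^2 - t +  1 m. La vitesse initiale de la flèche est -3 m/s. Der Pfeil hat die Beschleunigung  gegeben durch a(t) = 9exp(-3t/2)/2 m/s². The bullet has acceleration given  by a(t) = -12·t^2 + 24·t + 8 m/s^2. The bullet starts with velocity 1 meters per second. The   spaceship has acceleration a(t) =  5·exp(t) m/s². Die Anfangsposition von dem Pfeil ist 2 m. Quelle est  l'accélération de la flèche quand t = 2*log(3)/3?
De l'équation de l'accélération a(t) = 9·exp(-3·t/2)/2, nous substituons t = 2*log(3)/3 pour obtenir a = 3/2.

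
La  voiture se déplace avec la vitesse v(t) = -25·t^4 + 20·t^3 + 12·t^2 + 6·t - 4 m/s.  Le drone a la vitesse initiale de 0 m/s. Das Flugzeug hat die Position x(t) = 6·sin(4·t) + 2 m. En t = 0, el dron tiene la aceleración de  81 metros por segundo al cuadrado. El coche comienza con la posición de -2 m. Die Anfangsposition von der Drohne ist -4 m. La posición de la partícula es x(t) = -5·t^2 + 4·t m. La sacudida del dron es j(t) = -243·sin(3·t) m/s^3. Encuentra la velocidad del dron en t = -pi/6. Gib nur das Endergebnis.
v(-pi/6) = -27.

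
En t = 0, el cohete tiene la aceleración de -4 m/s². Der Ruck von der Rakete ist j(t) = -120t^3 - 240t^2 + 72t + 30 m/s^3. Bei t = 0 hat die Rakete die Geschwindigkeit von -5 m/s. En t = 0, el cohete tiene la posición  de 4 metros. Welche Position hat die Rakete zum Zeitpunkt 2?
Um dies zu lösen, müssen wir 3 Integrale unserer Gleichung für den Ruck j(t) = -120·t^3 - 240·t^2 + 72·t + 30 finden. Die Stammfunktion von dem Ruck ist die Beschleunigung. Mit a(0) = -4 erhalten wir a(t) = -30·t^4 - 80·t^3 + 36·t^2 + 30·t - 4. Durch Integration von der Beschleunigung und Verwendung der Anfangsbedingung v(0) = -5, erhalten wir v(t) = -6·t^5 - 20·t^4 + 12·t^3 + 15·t^2 - 4·t - 5. Das Integral von der Geschwindigkeit, mit x(0) = 4, ergibt die Position: x(t) = -t^6 - 4·t^5 + 3·t^4 + 5·t^3 - 2·t^2 - 5·t + 4. Aus der Gleichung für die Position x(t) = -t^6 - 4·t^5 + 3·t^4 + 5·t^3 - 2·t^2 - 5·t + 4, setzen wir t = 2 ein und erhalten x = -118.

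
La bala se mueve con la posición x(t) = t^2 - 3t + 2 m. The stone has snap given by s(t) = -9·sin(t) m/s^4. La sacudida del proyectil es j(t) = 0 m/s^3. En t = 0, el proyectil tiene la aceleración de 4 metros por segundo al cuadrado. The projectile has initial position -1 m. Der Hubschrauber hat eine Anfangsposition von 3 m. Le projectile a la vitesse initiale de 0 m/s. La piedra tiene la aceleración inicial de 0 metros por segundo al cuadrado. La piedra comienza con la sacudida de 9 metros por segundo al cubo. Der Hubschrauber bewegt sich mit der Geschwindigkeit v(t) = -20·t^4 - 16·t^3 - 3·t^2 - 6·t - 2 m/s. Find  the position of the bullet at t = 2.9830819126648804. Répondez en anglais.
We have position x(t) = t^2 - 3·t + 2. Substituting t = 2.9830819126648804: x(2.9830819126648804) = 1.94953195967372.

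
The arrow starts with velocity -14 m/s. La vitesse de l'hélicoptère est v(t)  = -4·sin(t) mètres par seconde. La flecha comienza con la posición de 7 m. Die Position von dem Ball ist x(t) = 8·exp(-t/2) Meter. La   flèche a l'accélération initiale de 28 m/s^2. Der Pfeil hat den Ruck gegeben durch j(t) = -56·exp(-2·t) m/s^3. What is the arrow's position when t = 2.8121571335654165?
We need to integrate our jerk equation j(t) = -56·exp(-2·t) 3 times. Taking ∫j(t)dt and applying a(0) = 28, we find a(t) = 28·exp(-2·t). Finding the integral of a(t) and using v(0) = -14: v(t) = -14·exp(-2·t). The antiderivative of velocity, with x(0) = 7, gives position: x(t) = 7·exp(-2·t). From the given position equation x(t) = 7·exp(-2·t), we substitute t = 2.8121571335654165 to get x = 0.0252632598613709.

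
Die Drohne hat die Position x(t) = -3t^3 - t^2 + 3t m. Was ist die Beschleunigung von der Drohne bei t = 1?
Ausgehend von der Position x(t) = -3·t^3 - t^2 + 3·t, nehmen wir 2 Ableitungen. Mit d/dt von x(t) finden wir v(t) = -9·t^2 - 2·t + 3. Die Ableitung von der Geschwindigkeit ergibt die Beschleunigung: a(t) = -18·t - 2. Mit a(t) = -18·t - 2 und Einsetzen von t = 1, finden wir a = -20.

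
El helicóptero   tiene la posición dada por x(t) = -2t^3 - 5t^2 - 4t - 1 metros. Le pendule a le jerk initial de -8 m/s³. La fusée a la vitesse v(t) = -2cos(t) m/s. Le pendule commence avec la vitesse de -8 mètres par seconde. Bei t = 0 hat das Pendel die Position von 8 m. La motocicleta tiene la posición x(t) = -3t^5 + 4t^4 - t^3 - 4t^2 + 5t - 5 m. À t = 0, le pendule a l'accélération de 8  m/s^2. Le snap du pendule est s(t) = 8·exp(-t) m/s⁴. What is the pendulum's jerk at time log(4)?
To find the answer, we compute 1 integral of s(t) = 8·exp(-t). The antiderivative of snap, with j(0) = -8, gives jerk: j(t) = -8·exp(-t). We have jerk j(t) = -8·exp(-t). Substituting t = log(4): j(log(4)) = -2.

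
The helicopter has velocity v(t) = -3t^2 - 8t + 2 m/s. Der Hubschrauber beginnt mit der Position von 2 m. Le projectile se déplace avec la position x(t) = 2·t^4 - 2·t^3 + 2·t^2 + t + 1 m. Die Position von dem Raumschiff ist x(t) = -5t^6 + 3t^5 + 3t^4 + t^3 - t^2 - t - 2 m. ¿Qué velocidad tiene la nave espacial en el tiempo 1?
Partiendo de la posición x(t) = -5·t^6 + 3·t^5 + 3·t^4 + t^3 - t^2 - t - 2, tomamos 1 derivada. Tomando d/dt de x(t), encontramos v(t) = -30·t^5 + 15·t^4 + 12·t^3 + 3·t^2 - 2·t - 1. De la ecuación de la velocidad v(t) = -30·t^5 + 15·t^4 + 12·t^3 + 3·t^2 - 2·t - 1, sustituimos t = 1 para obtener v = -3.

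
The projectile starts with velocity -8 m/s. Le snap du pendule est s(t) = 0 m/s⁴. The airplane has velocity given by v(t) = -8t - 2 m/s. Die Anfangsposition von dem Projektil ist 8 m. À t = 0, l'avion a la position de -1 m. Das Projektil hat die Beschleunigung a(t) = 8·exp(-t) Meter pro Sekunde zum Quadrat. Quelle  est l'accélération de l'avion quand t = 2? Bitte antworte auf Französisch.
Nous devons dériver notre équation de la vitesse v(t) = -8·t - 2 1 fois. En dérivant la vitesse, nous obtenons l'accélération: a(t) = -8. De l'équation de l'accélération a(t) = -8, nous substituons t = 2 pour obtenir a = -8.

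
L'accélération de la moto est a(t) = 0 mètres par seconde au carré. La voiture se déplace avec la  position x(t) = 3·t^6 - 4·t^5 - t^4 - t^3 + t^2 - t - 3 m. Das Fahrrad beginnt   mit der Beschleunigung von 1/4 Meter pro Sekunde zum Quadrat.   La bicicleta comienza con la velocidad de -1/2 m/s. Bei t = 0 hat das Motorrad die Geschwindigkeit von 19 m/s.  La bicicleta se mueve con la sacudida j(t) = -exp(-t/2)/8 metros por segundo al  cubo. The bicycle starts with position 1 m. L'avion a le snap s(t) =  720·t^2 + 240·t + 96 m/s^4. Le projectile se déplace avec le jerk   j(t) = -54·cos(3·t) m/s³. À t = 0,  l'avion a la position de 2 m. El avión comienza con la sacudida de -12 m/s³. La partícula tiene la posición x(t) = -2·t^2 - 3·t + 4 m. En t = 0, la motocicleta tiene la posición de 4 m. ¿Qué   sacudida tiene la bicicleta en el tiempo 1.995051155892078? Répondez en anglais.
Using j(t) = -exp(-t/2)/8 and substituting t = 1.995051155892078, we find j = -0.0460988571653696.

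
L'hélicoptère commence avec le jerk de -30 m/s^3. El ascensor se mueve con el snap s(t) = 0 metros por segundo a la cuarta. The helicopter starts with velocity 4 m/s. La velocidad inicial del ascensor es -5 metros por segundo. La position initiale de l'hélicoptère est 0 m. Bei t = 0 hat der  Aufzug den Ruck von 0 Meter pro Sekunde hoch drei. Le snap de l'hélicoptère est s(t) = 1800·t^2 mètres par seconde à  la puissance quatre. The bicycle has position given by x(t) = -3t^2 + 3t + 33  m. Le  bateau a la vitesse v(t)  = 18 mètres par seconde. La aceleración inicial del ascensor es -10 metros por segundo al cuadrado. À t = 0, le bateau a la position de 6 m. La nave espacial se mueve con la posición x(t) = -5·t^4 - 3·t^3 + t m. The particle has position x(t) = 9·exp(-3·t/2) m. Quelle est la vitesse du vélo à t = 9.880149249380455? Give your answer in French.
En partant de la position x(t) = -3·t^2 + 3·t + 33, nous prenons 1 dérivée. En prenant d/dt de x(t), nous trouvons v(t) = 3 - 6·t. En utilisant v(t) = 3 - 6·t et en substituant t = 9.880149249380455, nous trouvons v = -56.2808954962827.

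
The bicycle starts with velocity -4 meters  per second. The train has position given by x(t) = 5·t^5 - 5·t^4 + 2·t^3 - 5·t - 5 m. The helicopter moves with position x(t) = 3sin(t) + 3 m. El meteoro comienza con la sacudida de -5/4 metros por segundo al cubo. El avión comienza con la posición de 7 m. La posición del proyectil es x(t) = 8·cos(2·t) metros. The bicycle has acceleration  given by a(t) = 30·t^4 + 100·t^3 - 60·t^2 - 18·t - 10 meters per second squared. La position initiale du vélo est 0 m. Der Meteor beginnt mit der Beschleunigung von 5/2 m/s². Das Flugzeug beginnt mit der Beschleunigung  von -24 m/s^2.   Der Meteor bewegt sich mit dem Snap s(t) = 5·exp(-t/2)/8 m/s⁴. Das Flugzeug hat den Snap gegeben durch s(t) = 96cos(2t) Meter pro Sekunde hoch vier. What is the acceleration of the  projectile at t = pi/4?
To solve this, we need to take 2 derivatives of our position equation x(t) = 8·cos(2·t). The derivative of position gives velocity: v(t) = -16·sin(2·t). Differentiating velocity, we get acceleration: a(t) = -32·cos(2·t). We have acceleration a(t) = -32·cos(2·t). Substituting t = pi/4: a(pi/4) = 0.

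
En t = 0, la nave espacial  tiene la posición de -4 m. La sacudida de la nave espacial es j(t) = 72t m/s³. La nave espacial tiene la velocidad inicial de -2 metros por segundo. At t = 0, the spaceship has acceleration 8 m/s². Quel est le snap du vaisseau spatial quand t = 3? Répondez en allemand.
Um dies zu lösen, müssen wir 1 Ableitung unserer Gleichung für den Ruck j(t) = 72·t nehmen. Durch Ableiten von dem Ruck erhalten wir den Snap: s(t) = 72. Mit s(t) = 72 und Einsetzen von t = 3, finden wir s = 72.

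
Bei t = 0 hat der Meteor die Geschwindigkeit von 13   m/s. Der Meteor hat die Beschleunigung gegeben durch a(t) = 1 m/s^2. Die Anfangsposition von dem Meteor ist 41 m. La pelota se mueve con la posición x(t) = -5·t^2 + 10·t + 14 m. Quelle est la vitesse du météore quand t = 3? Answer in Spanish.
Debemos encontrar la integral de nuestra ecuación de la aceleración a(t) = 1 1 vez. La antiderivada de la aceleración es la velocidad. Usando v(0) = 13, obtenemos v(t) = t + 13. Tenemos la velocidad v(t) = t + 13. Sustituyendo t = 3: v(3) = 16.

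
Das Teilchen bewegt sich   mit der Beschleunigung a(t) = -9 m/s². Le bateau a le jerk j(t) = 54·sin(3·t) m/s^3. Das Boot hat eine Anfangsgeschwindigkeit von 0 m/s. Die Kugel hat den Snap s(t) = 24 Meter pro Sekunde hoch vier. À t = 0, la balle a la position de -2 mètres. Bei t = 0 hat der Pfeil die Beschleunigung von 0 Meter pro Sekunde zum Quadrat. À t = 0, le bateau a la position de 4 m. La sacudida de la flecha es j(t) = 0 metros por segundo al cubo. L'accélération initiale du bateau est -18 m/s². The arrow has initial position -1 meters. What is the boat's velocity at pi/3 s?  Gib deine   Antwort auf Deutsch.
Ausgehend von dem Ruck j(t) = 54·sin(3·t), nehmen wir 2 Stammfunktionen. Durch Integration von dem Ruck und Verwendung der Anfangsbedingung a(0) = -18, erhalten wir a(t) = -18·cos(3·t). Durch Integration von der Beschleunigung und Verwendung der Anfangsbedingung v(0) = 0, erhalten wir v(t) = -6·sin(3·t). Mit v(t) = -6·sin(3·t) und Einsetzen von t = pi/3, finden wir v = 0.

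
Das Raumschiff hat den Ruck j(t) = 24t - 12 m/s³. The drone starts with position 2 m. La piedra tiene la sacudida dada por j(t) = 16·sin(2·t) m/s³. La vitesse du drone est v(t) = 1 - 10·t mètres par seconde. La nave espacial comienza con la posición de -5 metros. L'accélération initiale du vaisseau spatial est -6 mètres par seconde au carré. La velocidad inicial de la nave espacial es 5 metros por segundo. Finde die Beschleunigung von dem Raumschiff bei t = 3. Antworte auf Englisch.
To find the answer, we compute 1 integral of j(t) = 24·t - 12. Integrating jerk and using the initial condition a(0) = -6, we get a(t) = 12·t^2 - 12·t - 6. From the given acceleration equation a(t) = 12·t^2 - 12·t - 6, we substitute t = 3 to get a = 66.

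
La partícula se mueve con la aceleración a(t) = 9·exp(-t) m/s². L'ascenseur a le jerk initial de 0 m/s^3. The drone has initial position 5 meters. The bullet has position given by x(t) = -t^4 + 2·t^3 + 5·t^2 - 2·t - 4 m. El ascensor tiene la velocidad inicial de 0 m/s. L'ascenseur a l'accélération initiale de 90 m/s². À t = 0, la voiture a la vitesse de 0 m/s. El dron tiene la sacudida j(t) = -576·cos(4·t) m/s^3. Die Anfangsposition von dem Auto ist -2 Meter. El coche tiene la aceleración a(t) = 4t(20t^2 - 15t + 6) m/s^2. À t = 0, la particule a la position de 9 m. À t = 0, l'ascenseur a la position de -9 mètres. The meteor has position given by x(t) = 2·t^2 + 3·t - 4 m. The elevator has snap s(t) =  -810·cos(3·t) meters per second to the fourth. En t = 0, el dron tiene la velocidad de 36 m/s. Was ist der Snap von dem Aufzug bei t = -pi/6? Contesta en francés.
De l'équation du snap s(t) = -810·cos(3·t), nous substituons t = -pi/6 pour obtenir s = 0.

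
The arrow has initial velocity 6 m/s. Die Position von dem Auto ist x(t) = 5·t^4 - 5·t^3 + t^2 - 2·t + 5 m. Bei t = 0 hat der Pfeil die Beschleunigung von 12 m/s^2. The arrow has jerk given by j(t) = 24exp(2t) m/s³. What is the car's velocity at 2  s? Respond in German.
Um dies zu lösen, müssen wir 1 Ableitung unserer Gleichung für die Position x(t) = 5·t^4 - 5·t^3 + t^2 - 2·t + 5 nehmen. Die Ableitung von der Position ergibt die Geschwindigkeit: v(t) = 20·t^3 - 15·t^2 + 2·t - 2. Aus der Gleichung für die Geschwindigkeit v(t) = 20·t^3 - 15·t^2 + 2·t - 2, setzen wir t = 2 ein und erhalten v = 102.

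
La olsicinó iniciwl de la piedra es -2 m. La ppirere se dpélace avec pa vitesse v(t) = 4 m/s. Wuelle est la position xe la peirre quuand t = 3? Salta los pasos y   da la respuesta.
La position à t = 3 est x = 10.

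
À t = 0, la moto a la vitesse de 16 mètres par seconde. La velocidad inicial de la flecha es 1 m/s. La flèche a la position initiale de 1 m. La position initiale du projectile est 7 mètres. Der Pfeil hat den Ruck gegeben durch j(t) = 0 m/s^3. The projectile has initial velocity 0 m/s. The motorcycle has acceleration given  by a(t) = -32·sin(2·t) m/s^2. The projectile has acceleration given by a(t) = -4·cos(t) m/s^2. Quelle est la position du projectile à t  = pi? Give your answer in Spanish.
Necesitamos integrar nuestra ecuación de la aceleración a(t) = -4·cos(t) 2 veces. Tomando ∫a(t)dt y aplicando v(0) = 0, encontramos v(t) = -4·sin(t). La integral de la velocidad es la posición. Usando x(0) = 7, obtenemos x(t) = 4·cos(t) + 3. Usando x(t) = 4·cos(t) + 3 y sustituyendo t = pi, encontramos x = -1.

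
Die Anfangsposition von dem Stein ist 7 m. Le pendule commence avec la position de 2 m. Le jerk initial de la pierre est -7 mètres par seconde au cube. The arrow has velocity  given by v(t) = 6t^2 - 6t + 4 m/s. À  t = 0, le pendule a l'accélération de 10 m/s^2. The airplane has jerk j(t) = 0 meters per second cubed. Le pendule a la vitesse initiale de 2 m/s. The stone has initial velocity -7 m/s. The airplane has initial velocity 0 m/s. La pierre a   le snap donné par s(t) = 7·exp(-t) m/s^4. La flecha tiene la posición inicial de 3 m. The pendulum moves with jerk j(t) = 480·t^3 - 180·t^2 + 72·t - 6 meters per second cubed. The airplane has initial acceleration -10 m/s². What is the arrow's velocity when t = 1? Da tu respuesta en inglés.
We have velocity v(t) = 6·t^2 - 6·t + 4. Substituting t = 1: v(1) = 4.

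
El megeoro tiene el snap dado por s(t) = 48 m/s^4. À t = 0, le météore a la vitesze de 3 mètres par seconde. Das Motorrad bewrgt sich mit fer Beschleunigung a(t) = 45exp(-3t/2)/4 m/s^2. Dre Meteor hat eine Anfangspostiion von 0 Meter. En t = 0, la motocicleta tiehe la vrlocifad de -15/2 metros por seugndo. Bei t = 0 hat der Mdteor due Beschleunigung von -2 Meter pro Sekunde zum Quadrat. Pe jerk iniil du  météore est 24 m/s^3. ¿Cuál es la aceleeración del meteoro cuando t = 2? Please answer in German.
Wir müssen das Integral unserer Gleichung für den Snap s(t) = 48 2-mal finden. Durch Integration von dem Snap und Verwendung der Anfangsbedingung j(0) = 24, erhalten wir j(t) = 48·t + 24. Die Stammfunktion von dem Ruck, mit a(0) = -2, ergibt die Beschleunigung: a(t) = 24·t^2 + 24·t - 2. Wir haben die Beschleunigung a(t) = 24·t^2 + 24·t - 2. Durch Einsetzen von t = 2: a(2) = 142.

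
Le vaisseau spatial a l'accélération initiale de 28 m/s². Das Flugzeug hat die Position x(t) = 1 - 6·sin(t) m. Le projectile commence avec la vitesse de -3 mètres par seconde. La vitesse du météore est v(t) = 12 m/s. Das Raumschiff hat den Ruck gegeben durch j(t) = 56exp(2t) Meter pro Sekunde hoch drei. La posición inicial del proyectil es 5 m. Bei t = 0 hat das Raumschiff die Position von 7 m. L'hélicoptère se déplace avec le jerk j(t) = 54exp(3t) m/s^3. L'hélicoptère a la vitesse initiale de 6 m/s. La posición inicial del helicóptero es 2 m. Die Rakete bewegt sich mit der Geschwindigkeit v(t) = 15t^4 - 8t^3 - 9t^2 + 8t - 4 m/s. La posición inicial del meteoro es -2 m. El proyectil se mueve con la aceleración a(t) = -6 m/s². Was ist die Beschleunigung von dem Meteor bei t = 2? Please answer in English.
To solve this, we need to take 1 derivative of our velocity equation v(t) = 12. Taking d/dt of v(t), we find a(t) = 0. We have acceleration a(t) = 0. Substituting t = 2: a(2) = 0.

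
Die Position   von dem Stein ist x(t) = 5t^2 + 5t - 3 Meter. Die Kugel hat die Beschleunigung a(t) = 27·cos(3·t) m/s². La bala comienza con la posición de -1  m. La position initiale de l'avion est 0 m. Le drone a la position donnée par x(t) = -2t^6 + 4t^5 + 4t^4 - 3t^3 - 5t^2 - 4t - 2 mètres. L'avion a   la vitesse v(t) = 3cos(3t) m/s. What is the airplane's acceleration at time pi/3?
To solve this, we need to take 1 derivative of our velocity equation v(t) = 3·cos(3·t). Taking d/dt of v(t), we find a(t) = -9·sin(3·t). Using a(t) = -9·sin(3·t) and substituting t = pi/3, we find a = 0.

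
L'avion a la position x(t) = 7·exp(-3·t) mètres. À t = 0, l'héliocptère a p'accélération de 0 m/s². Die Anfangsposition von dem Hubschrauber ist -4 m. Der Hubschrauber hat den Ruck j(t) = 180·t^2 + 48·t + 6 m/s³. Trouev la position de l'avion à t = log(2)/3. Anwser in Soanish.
De la ecuación de la posición x(t) = 7·exp(-3·t), sustituimos t = log(2)/3 para obtener x = 7/2.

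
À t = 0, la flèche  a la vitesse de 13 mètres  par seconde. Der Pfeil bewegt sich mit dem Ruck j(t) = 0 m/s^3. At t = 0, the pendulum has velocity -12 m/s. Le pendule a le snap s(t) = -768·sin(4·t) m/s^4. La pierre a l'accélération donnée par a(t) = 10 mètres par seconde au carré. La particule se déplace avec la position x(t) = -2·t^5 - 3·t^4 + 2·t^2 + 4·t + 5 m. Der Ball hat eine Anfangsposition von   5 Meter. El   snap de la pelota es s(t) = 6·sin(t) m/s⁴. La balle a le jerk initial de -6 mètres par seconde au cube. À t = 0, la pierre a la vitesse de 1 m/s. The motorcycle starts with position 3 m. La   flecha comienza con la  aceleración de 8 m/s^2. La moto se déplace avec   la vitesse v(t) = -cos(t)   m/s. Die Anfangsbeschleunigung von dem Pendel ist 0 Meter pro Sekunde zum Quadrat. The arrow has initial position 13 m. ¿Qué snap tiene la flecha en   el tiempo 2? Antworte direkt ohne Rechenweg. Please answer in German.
Die Antwort ist 0.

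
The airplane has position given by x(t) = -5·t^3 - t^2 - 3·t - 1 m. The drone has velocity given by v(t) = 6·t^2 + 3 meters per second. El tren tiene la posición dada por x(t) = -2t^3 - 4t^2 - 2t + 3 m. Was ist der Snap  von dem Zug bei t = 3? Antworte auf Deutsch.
Um dies zu lösen, müssen wir 4 Ableitungen unserer Gleichung für die Position x(t) = -2·t^3 - 4·t^2 - 2·t + 3 nehmen. Durch Ableiten von der Position erhalten wir die Geschwindigkeit: v(t) = -6·t^2 - 8·t - 2. Durch Ableiten von der Geschwindigkeit erhalten wir die Beschleunigung: a(t) = -12·t - 8. Mit d/dt von a(t) finden wir j(t) = -12. Mit d/dt von j(t) finden wir s(t) = 0. Aus der Gleichung für den Snap s(t) = 0, setzen wir t = 3 ein und erhalten s = 0.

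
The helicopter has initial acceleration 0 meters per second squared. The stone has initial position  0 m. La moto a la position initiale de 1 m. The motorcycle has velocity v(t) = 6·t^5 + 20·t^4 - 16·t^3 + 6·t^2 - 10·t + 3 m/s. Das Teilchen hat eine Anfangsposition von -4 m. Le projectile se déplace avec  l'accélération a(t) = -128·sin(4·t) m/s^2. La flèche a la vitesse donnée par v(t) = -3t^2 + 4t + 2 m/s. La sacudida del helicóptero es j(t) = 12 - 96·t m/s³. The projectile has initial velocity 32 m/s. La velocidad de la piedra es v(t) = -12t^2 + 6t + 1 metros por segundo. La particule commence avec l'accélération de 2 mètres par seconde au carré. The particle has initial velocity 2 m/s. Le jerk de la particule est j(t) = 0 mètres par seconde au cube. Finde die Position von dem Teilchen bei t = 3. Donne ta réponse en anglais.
To solve this, we need to take 3 integrals of our jerk equation j(t) = 0. Taking ∫j(t)dt and applying a(0) = 2, we find a(t) = 2. Finding the integral of a(t) and using v(0) = 2: v(t) = 2·t + 2. Finding the integral of v(t) and using x(0) = -4: x(t) = t^2 + 2·t - 4. From the given position equation x(t) = t^2 + 2·t - 4, we substitute t = 3 to get x = 11.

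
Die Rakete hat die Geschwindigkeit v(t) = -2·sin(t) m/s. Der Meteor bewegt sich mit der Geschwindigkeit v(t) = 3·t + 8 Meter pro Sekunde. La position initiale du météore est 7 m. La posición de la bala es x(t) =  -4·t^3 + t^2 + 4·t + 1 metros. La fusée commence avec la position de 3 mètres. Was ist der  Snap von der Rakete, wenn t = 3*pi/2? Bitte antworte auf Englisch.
Starting from velocity v(t) = -2·sin(t), we take 3 derivatives. The derivative of velocity gives acceleration: a(t) = -2·cos(t). The derivative of acceleration gives jerk: j(t) = 2·sin(t). Differentiating jerk, we get snap: s(t) = 2·cos(t). Using s(t) = 2·cos(t) and substituting t = 3*pi/2, we find s = 0.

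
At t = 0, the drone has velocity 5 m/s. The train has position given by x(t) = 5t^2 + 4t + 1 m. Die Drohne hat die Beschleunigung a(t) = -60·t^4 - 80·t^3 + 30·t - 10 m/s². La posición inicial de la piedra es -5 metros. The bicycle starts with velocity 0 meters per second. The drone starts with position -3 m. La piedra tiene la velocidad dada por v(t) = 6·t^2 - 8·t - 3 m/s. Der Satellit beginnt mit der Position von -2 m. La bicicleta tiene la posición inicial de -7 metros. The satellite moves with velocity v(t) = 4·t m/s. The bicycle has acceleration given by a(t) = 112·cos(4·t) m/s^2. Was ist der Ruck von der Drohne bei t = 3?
Um dies zu lösen, müssen wir 1 Ableitung unserer Gleichung für die Beschleunigung a(t) = -60·t^4 - 80·t^3 + 30·t - 10 nehmen. Die Ableitung von der Beschleunigung ergibt den Ruck: j(t) = -240·t^3 - 240·t^2 + 30. Aus der Gleichung für den Ruck j(t) = -240·t^3 - 240·t^2 + 30, setzen wir t = 3 ein und erhalten j = -8610.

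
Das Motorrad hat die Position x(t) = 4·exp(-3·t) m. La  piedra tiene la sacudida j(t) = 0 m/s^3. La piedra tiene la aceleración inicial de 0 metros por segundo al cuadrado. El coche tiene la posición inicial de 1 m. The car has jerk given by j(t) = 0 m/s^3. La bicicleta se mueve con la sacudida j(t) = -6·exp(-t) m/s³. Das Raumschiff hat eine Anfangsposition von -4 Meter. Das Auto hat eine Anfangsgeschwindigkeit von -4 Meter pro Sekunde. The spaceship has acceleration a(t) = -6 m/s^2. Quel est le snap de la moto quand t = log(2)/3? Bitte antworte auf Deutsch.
Wir müssen unsere Gleichung für die Position x(t) = 4·exp(-3·t) 4-mal ableiten. Die Ableitung von der Position ergibt die Geschwindigkeit: v(t) = -12·exp(-3·t). Die Ableitung von der Geschwindigkeit ergibt die Beschleunigung: a(t) = 36·exp(-3·t). Die Ableitung von der Beschleunigung ergibt den Ruck: j(t) = -108·exp(-3·t). Mit d/dt von j(t) finden wir s(t) = 324·exp(-3·t). Aus der Gleichung für den Snap s(t) = 324·exp(-3·t), setzen wir t = log(2)/3 ein und erhalten s = 162.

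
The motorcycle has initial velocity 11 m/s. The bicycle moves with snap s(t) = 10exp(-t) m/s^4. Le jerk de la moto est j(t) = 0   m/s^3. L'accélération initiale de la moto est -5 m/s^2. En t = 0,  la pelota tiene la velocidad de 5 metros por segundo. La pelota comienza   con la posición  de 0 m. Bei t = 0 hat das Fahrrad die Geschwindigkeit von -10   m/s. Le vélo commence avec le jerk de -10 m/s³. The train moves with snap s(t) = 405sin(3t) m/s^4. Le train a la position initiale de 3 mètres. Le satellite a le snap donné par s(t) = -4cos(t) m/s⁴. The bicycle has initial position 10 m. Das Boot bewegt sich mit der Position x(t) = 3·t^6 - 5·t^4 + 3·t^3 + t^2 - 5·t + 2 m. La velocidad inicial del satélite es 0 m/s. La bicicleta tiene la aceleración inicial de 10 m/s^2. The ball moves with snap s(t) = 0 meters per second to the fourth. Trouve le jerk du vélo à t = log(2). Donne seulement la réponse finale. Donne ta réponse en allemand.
Die Antwort ist -5.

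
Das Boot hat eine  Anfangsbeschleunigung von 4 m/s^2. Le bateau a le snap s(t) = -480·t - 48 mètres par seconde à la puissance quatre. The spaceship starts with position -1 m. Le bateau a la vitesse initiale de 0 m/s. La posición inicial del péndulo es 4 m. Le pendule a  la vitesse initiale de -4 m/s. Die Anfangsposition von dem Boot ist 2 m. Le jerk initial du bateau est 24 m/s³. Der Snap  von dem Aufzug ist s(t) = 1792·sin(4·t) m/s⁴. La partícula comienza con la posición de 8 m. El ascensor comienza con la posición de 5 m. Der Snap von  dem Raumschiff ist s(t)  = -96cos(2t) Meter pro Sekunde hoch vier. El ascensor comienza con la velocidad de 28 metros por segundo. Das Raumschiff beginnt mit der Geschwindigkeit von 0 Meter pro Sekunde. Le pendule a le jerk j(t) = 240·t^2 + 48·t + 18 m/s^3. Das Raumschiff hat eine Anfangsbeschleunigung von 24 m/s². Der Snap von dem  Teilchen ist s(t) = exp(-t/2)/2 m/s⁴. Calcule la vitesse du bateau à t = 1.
Nous devons intégrer notre équation du snap s(t) = -480·t - 48 3 fois. En prenant ∫s(t)dt et en appliquant j(0) = 24, nous trouvons j(t) = -240·t^2 - 48·t + 24. L'intégrale du jerk, avec a(0) = 4, donne l'accélération: a(t) = -80·t^3 - 24·t^2 + 24·t + 4. En prenant ∫a(t)dt et en appliquant v(0) = 0, nous trouvons v(t) = 4·t·(-5·t^3 - 2·t^2 + 3·t + 1). En utilisant v(t) = 4·t·(-5·t^3 - 2·t^2 + 3·t + 1) et en substituant t = 1, nous trouvons v = -12.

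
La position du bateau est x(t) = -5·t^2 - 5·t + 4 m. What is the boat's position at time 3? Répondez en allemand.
Mit x(t) = -5·t^2 - 5·t + 4 und Einsetzen von t = 3, finden wir x = -56.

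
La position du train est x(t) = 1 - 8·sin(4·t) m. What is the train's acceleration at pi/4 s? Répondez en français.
En partant de la position x(t) = 1 - 8·sin(4·t), nous prenons 2 dérivées. En prenant d/dt de x(t), nous trouvons v(t) = -32·cos(4·t). La dérivée de la vitesse donne l'accélération: a(t) = 128·sin(4·t). En utilisant a(t) = 128·sin(4·t) et en substituant t = pi/4, nous trouvons a = 0.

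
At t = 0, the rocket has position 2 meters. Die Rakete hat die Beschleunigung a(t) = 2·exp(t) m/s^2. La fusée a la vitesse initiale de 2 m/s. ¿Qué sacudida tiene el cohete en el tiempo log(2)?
Partiendo de la aceleración a(t) = 2·exp(t), tomamos 1 derivada. Derivando la aceleración, obtenemos la sacudida: j(t) = 2·exp(t). Tenemos la sacudida j(t) = 2·exp(t). Sustituyendo t = log(2): j(log(2)) = 4.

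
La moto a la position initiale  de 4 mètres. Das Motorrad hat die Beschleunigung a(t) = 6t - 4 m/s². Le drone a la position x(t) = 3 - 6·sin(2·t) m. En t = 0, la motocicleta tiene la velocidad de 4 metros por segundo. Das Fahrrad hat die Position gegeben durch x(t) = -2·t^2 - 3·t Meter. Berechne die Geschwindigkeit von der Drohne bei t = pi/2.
Wir müssen unsere Gleichung für die Position x(t) = 3 - 6·sin(2·t) 1-mal ableiten. Mit d/dt von x(t) finden wir v(t) = -12·cos(2·t). Aus der Gleichung für die Geschwindigkeit v(t) = -12·cos(2·t), setzen wir t = pi/2 ein und erhalten v = 12.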